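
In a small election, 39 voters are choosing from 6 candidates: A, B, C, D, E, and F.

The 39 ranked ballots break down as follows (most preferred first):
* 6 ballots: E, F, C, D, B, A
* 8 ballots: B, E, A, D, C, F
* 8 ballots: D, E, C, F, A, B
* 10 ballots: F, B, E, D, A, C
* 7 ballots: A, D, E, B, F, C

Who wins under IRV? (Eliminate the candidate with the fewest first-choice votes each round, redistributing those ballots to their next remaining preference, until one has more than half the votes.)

Round 1: A 7, B 8, C 0, D 8, E 6, F 10. C eliminated.
Round 2: A 7, B 8, D 8, E 6, F 10. E eliminated.
Round 3: A 7, B 8, D 8, F 16. A eliminated.
Round 4: B 8, D 15, F 16. B eliminated.
Round 5: D 23, F 16. D has a majority (≥20).

D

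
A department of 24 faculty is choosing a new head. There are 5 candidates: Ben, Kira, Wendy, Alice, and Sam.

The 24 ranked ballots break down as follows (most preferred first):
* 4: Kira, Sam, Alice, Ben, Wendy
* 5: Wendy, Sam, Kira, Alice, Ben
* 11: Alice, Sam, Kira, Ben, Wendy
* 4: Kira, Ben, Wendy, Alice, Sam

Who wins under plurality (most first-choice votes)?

First-place votes: Ben 0, Kira 8, Wendy 5, Alice 11, Sam 0.

Alice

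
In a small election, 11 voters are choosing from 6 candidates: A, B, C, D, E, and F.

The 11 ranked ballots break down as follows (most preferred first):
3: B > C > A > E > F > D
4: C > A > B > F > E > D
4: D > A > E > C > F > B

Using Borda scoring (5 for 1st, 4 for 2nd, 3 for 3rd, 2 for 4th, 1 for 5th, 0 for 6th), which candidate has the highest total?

A

A: 3×3 + 4×4 + 4×4 = 41
B: 3×5 + 4×3 + 4×0 = 27
C: 3×4 + 4×5 + 4×2 = 40
D: 3×0 + 4×0 + 4×5 = 20
E: 3×2 + 4×1 + 4×3 = 22
F: 3×1 + 4×2 + 4×1 = 15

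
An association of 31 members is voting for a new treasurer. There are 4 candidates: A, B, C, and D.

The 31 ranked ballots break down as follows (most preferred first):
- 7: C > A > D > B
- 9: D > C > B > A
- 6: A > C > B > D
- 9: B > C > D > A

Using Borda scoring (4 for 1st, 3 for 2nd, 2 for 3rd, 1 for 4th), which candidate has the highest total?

C

A: 7×3 + 9×1 + 6×4 + 9×1 = 63
B: 7×1 + 9×2 + 6×2 + 9×4 = 73
C: 7×4 + 9×3 + 6×3 + 9×3 = 100
D: 7×2 + 9×4 + 6×1 + 9×2 = 74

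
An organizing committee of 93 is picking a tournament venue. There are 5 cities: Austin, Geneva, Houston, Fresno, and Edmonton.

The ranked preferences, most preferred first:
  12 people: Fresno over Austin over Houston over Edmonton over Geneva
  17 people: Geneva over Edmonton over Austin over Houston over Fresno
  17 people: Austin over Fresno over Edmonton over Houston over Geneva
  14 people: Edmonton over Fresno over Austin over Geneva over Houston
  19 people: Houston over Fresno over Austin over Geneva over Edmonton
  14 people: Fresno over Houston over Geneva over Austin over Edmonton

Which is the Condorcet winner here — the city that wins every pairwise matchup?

Fresno

Fresno vs Austin: 59–34
Fresno vs Geneva: 76–17
Fresno vs Houston: 57–36
Fresno vs Edmonton: 62–31
Fresno beats every other city.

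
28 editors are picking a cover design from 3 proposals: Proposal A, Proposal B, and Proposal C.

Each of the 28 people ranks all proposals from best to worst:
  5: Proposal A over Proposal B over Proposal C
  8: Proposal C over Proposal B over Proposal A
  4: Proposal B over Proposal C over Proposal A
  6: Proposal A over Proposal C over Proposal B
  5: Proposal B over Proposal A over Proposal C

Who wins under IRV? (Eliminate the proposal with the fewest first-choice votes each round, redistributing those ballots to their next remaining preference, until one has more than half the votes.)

Proposal B

Round 1: Proposal A 11, Proposal B 9, Proposal C 8. Proposal C eliminated.
Round 2: Proposal A 11, Proposal B 17. Proposal B has a majority (≥15).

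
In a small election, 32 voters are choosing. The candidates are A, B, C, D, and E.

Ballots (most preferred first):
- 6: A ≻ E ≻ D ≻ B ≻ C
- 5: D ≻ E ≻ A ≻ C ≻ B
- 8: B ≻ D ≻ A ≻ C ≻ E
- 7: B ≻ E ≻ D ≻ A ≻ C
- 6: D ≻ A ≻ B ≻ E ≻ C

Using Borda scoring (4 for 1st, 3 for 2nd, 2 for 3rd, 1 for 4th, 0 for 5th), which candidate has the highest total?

D

A: 6×4 + 5×2 + 8×2 + 7×1 + 6×3 = 75
B: 6×1 + 5×0 + 8×4 + 7×4 + 6×2 = 78
C: 6×0 + 5×1 + 8×1 + 7×0 + 6×0 = 13
D: 6×2 + 5×4 + 8×3 + 7×2 + 6×4 = 94
E: 6×3 + 5×3 + 8×0 + 7×3 + 6×1 = 60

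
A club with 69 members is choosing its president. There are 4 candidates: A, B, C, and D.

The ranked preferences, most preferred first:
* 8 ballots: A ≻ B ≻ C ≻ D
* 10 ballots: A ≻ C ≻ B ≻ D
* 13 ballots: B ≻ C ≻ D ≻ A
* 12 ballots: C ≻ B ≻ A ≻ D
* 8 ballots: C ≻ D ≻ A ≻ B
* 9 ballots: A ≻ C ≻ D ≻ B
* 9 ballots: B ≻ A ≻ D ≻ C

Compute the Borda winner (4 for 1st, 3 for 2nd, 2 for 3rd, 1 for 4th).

A: 8×4 + 10×4 + 13×1 + 12×2 + 8×2 + 9×4 + 9×3 = 188
B: 8×3 + 10×2 + 13×4 + 12×3 + 8×1 + 9×1 + 9×4 = 185
C: 8×2 + 10×3 + 13×3 + 12×4 + 8×4 + 9×3 + 9×1 = 201
D: 8×1 + 10×1 + 13×2 + 12×1 + 8×3 + 9×2 + 9×2 = 116

C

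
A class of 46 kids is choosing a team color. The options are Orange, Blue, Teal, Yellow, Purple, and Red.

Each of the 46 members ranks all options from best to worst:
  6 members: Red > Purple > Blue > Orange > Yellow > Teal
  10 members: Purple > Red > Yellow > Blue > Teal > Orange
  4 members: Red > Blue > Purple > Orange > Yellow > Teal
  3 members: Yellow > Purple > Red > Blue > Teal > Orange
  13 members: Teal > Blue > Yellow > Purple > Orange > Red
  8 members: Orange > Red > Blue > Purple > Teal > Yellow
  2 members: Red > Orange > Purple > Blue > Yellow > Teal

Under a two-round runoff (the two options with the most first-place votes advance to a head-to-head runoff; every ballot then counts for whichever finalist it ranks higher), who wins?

Round 1 first-place votes: Orange 8, Blue 0, Teal 13, Yellow 3, Purple 10, Red 12. Teal and Red advance.
Runoff: Teal is ranked above Red on 13 ballots, Red above Teal on 33.

Red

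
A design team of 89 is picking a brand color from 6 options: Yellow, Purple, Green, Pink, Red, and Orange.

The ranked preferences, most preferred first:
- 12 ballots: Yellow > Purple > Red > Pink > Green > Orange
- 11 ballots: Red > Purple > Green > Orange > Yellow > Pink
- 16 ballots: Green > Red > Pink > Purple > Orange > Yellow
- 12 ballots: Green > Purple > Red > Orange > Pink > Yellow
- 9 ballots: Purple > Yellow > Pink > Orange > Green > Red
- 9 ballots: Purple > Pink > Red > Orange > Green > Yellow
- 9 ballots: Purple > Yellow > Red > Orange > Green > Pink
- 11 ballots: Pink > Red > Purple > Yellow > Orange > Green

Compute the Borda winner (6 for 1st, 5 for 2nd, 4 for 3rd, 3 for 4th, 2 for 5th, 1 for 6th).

Purple

Yellow: 12×6 + 11×2 + 16×1 + 12×1 + 9×5 + 9×1 + 9×5 + 11×3 = 254
Purple: 12×5 + 11×5 + 16×3 + 12×5 + 9×6 + 9×6 + 9×6 + 11×4 = 429
Green: 12×2 + 11×4 + 16×6 + 12×6 + 9×2 + 9×2 + 9×2 + 11×1 = 301
Pink: 12×3 + 11×1 + 16×4 + 12×2 + 9×4 + 9×5 + 9×1 + 11×6 = 291
Red: 12×4 + 11×6 + 16×5 + 12×4 + 9×1 + 9×4 + 9×4 + 11×5 = 378
Orange: 12×1 + 11×3 + 16×2 + 12×3 + 9×3 + 9×3 + 9×3 + 11×2 = 216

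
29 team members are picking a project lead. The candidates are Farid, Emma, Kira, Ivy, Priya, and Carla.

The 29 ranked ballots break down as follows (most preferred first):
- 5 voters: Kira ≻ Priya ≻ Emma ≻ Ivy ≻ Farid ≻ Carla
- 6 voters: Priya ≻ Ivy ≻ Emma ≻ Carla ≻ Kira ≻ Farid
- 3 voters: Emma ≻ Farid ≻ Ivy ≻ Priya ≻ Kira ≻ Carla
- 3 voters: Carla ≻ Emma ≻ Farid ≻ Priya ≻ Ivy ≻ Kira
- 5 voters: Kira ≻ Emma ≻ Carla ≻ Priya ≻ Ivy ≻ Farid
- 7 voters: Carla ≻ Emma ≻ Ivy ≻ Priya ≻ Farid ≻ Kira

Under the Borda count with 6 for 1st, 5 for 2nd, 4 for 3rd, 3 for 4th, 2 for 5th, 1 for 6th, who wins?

Farid: 5×2 + 6×1 + 3×5 + 3×4 + 5×1 + 7×2 = 62
Emma: 5×4 + 6×4 + 3×6 + 3×5 + 5×5 + 7×5 = 137
Kira: 5×6 + 6×2 + 3×2 + 3×1 + 5×6 + 7×1 = 88
Ivy: 5×3 + 6×5 + 3×4 + 3×2 + 5×2 + 7×4 = 101
Priya: 5×5 + 6×6 + 3×3 + 3×3 + 5×3 + 7×3 = 115
Carla: 5×1 + 6×3 + 3×1 + 3×6 + 5×4 + 7×6 = 106

Emma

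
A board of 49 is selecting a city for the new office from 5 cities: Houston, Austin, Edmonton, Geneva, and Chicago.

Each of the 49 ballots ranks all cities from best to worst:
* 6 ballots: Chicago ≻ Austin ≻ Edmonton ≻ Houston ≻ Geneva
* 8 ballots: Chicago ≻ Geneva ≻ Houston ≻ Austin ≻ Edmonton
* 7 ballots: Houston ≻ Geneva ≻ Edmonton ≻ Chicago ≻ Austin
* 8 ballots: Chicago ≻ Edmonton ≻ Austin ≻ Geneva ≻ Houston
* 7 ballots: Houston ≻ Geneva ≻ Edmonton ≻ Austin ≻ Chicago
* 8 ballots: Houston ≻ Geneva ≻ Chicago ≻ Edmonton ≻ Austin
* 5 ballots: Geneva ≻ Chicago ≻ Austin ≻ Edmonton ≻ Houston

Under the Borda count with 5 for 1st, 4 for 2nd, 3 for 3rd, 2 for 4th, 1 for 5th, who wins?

Chicago

Houston: 6×2 + 8×3 + 7×5 + 8×1 + 7×5 + 8×5 + 5×1 = 159
Austin: 6×4 + 8×2 + 7×1 + 8×3 + 7×2 + 8×1 + 5×3 = 108
Edmonton: 6×3 + 8×1 + 7×3 + 8×4 + 7×3 + 8×2 + 5×2 = 126
Geneva: 6×1 + 8×4 + 7×4 + 8×2 + 7×4 + 8×4 + 5×5 = 167
Chicago: 6×5 + 8×5 + 7×2 + 8×5 + 7×1 + 8×3 + 5×4 = 175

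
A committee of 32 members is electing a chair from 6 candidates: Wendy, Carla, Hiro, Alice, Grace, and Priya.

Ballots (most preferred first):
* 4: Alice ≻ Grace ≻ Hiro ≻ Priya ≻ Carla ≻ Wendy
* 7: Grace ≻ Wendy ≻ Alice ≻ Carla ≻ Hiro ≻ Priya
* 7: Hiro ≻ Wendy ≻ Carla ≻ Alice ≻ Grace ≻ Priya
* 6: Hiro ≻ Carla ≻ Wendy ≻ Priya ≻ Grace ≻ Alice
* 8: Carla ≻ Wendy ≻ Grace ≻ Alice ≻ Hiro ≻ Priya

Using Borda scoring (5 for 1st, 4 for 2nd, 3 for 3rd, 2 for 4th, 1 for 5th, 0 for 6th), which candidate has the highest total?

Wendy: 4×0 + 7×4 + 7×4 + 6×3 + 8×4 = 106
Carla: 4×1 + 7×2 + 7×3 + 6×4 + 8×5 = 103
Hiro: 4×3 + 7×1 + 7×5 + 6×5 + 8×1 = 92
Alice: 4×5 + 7×3 + 7×2 + 6×0 + 8×2 = 71
Grace: 4×4 + 7×5 + 7×1 + 6×1 + 8×3 = 88
Priya: 4×2 + 7×0 + 7×0 + 6×2 + 8×0 = 20

Wendy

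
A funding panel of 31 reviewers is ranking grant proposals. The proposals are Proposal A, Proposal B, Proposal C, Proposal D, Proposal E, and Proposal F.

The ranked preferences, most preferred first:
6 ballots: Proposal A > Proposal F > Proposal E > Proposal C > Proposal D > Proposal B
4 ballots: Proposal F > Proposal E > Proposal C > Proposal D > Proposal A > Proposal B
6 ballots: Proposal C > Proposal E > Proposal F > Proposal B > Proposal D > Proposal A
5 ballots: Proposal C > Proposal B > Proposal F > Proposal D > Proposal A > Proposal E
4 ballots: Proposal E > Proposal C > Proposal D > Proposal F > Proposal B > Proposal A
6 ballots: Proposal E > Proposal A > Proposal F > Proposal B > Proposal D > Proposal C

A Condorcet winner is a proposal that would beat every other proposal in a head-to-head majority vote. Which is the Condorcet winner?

Proposal E

Proposal E vs Proposal A: 20–11
Proposal E vs Proposal B: 26–5
Proposal E vs Proposal C: 20–11
Proposal E vs Proposal D: 26–5
Proposal E vs Proposal F: 16–15
Proposal E beats every other proposal.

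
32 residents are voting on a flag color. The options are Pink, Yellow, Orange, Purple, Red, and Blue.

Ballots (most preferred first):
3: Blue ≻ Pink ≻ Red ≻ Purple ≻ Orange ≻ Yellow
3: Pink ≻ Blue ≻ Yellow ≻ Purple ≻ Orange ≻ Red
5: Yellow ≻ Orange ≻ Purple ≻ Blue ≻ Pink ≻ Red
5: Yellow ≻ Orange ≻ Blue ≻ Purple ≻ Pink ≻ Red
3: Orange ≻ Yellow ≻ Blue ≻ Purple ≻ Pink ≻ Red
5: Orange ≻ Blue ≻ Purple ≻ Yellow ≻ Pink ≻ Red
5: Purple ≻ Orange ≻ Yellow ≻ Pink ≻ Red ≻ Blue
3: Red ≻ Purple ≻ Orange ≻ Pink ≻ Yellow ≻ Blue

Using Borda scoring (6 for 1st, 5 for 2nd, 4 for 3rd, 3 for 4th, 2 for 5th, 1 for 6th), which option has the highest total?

Pink: 3×5 + 3×6 + 5×2 + 5×2 + 3×2 + 5×2 + 5×3 + 3×3 = 93
Yellow: 3×1 + 3×4 + 5×6 + 5×6 + 3×5 + 5×3 + 5×4 + 3×2 = 131
Orange: 3×2 + 3×2 + 5×5 + 5×5 + 3×6 + 5×6 + 5×5 + 3×4 = 147
Purple: 3×3 + 3×3 + 5×4 + 5×3 + 3×3 + 5×4 + 5×6 + 3×5 = 127
Red: 3×4 + 3×1 + 5×1 + 5×1 + 3×1 + 5×1 + 5×2 + 3×6 = 61
Blue: 3×6 + 3×5 + 5×3 + 5×4 + 3×4 + 5×5 + 5×1 + 3×1 = 113

Orange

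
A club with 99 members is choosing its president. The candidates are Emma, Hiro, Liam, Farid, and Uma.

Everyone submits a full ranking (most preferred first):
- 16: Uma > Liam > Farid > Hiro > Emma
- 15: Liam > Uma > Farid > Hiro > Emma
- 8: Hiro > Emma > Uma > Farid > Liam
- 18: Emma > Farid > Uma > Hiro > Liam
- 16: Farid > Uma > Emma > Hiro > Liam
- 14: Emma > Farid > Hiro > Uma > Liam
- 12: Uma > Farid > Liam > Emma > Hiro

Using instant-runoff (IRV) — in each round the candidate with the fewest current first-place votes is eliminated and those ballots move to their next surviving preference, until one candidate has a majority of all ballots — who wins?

Round 1: Emma 32, Hiro 8, Liam 15, Farid 16, Uma 28. Hiro eliminated.
Round 2: Emma 40, Liam 15, Farid 16, Uma 28. Liam eliminated.
Round 3: Emma 40, Farid 16, Uma 43. Farid eliminated.
Round 4: Emma 40, Uma 59. Uma has a majority (≥50).

Uma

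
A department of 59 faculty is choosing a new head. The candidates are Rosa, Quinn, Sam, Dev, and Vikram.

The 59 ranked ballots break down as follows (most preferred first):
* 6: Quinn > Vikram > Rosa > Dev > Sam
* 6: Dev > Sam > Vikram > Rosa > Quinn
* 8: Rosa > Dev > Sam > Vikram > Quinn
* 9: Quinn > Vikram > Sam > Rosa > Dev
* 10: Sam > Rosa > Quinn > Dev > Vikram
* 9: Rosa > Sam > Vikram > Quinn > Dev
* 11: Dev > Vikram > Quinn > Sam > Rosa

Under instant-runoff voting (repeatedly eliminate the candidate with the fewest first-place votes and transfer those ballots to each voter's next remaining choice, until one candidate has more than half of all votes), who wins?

Round 1: Rosa 17, Quinn 15, Sam 10, Dev 17, Vikram 0. Vikram eliminated.
Round 2: Rosa 17, Quinn 15, Sam 10, Dev 17. Sam eliminated.
Round 3: Rosa 27, Quinn 15, Dev 17. Quinn eliminated.
Round 4: Rosa 42, Dev 17. Rosa has a majority (≥30).

Rosa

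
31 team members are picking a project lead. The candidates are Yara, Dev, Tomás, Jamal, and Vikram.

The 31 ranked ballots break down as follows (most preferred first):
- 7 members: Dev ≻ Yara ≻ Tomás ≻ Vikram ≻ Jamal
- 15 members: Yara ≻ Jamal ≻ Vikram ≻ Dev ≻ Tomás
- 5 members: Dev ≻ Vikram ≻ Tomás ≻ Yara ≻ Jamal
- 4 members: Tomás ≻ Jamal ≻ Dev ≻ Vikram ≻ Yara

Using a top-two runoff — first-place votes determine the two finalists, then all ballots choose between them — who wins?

Round 1 first-place votes: Yara 15, Dev 12, Tomás 4, Jamal 0, Vikram 0. Yara and Dev advance.
Runoff: Yara is ranked above Dev on 15 ballots, Dev above Yara on 16.

Dev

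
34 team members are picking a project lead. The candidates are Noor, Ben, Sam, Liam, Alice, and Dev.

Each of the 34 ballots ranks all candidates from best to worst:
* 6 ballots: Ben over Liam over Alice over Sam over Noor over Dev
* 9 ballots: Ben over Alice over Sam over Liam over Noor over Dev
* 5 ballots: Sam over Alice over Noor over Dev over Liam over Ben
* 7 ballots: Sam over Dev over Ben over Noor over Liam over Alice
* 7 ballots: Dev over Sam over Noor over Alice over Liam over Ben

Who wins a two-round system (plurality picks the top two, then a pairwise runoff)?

Sam

Round 1 first-place votes: Noor 0, Ben 15, Sam 12, Liam 0, Alice 0, Dev 7. Ben and Sam advance.
Runoff: Ben is ranked above Sam on 15 ballots, Sam above Ben on 19.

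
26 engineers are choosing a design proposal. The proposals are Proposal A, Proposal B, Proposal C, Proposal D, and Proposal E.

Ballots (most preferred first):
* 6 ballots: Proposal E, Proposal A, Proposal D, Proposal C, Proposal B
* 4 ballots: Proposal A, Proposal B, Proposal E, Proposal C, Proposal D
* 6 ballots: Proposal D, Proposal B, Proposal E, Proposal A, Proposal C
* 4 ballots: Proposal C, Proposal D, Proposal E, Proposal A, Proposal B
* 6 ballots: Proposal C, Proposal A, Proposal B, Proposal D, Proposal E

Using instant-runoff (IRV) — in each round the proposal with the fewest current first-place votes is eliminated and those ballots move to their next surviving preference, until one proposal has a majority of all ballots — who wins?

Round 1: Proposal A 4, Proposal B 0, Proposal C 10, Proposal D 6, Proposal E 6. Proposal B eliminated.
Round 2: Proposal A 4, Proposal C 10, Proposal D 6, Proposal E 6. Proposal A eliminated.
Round 3: Proposal C 10, Proposal D 6, Proposal E 10. Proposal D eliminated.
Round 4: Proposal C 10, Proposal E 16. Proposal E has a majority (≥14).

Proposal E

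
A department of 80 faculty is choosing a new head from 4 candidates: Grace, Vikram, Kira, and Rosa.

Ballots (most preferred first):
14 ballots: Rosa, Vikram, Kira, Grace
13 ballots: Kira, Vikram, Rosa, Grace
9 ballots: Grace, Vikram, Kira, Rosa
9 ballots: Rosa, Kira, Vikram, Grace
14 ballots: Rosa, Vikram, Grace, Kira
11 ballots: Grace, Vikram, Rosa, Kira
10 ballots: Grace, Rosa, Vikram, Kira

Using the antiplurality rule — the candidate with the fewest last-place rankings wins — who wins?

Vikram

Last-place votes: Grace 36, Vikram 0, Kira 35, Rosa 9.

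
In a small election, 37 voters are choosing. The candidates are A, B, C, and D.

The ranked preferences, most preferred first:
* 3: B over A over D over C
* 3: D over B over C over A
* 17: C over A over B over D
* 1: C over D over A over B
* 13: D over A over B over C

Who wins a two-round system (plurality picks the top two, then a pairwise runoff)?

D

Round 1 first-place votes: A 0, B 3, C 18, D 16. C and D advance.
Runoff: C is ranked above D on 18 ballots, D above C on 19.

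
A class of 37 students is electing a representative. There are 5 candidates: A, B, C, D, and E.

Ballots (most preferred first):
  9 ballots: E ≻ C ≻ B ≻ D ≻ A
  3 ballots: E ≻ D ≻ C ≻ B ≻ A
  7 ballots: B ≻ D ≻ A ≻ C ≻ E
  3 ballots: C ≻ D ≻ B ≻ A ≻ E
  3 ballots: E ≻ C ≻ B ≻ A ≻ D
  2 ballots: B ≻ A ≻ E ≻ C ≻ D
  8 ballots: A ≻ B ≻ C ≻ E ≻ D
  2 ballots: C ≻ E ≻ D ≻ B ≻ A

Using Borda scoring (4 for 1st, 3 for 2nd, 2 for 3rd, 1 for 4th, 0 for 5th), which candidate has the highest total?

B

A: 9×0 + 3×0 + 7×2 + 3×1 + 3×1 + 2×3 + 8×4 + 2×0 = 58
B: 9×2 + 3×1 + 7×4 + 3×2 + 3×2 + 2×4 + 8×3 + 2×1 = 95
C: 9×3 + 3×2 + 7×1 + 3×4 + 3×3 + 2×1 + 8×2 + 2×4 = 87
D: 9×1 + 3×3 + 7×3 + 3×3 + 3×0 + 2×0 + 8×0 + 2×2 = 52
E: 9×4 + 3×4 + 7×0 + 3×0 + 3×4 + 2×2 + 8×1 + 2×3 = 78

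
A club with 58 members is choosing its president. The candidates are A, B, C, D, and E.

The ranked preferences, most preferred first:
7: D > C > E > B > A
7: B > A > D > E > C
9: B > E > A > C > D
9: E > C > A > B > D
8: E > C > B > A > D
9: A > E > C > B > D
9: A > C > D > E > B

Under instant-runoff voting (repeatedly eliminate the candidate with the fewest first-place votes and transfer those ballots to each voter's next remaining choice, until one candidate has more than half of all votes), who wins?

Round 1: A 18, B 16, C 0, D 7, E 17. C eliminated.
Round 2: A 18, B 16, D 7, E 17. D eliminated.
Round 3: A 18, B 16, E 24. B eliminated.
Round 4: A 25, E 33. E has a majority (≥30).

E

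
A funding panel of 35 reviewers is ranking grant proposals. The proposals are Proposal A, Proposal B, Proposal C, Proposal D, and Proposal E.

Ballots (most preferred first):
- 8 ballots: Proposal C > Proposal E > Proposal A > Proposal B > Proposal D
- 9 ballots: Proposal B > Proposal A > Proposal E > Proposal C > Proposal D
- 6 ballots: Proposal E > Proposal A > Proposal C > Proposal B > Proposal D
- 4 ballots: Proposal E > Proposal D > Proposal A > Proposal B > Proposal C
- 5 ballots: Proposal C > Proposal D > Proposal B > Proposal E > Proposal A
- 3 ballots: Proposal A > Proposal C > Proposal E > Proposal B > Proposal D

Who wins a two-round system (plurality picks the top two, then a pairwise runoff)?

Proposal E

Round 1 first-place votes: Proposal A 3, Proposal B 9, Proposal C 13, Proposal D 0, Proposal E 10. Proposal C and Proposal E advance.
Runoff: Proposal C is ranked above Proposal E on 16 ballots, Proposal E above Proposal C on 19.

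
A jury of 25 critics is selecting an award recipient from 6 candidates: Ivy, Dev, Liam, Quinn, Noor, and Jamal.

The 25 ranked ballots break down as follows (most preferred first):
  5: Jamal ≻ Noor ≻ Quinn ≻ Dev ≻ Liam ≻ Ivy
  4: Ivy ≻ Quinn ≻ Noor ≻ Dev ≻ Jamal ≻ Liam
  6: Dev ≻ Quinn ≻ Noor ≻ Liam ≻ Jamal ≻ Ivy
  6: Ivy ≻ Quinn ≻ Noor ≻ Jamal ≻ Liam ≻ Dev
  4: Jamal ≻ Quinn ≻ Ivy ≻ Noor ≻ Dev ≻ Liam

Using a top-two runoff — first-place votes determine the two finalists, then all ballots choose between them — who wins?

Round 1 first-place votes: Ivy 10, Dev 6, Liam 0, Quinn 0, Noor 0, Jamal 9. Ivy and Jamal advance.
Runoff: Ivy is ranked above Jamal on 10 ballots, Jamal above Ivy on 15.

Jamal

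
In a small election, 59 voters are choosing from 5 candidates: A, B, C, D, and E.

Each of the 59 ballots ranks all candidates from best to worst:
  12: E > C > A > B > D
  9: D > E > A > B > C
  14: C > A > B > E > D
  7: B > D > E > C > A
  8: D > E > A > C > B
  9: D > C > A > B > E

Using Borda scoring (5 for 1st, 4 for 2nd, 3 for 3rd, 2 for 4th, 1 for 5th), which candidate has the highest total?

A: 12×3 + 9×3 + 14×4 + 7×1 + 8×3 + 9×3 = 177
B: 12×2 + 9×2 + 14×3 + 7×5 + 8×1 + 9×2 = 145
C: 12×4 + 9×1 + 14×5 + 7×2 + 8×2 + 9×4 = 193
D: 12×1 + 9×5 + 14×1 + 7×4 + 8×5 + 9×5 = 184
E: 12×5 + 9×4 + 14×2 + 7×3 + 8×4 + 9×1 = 186

C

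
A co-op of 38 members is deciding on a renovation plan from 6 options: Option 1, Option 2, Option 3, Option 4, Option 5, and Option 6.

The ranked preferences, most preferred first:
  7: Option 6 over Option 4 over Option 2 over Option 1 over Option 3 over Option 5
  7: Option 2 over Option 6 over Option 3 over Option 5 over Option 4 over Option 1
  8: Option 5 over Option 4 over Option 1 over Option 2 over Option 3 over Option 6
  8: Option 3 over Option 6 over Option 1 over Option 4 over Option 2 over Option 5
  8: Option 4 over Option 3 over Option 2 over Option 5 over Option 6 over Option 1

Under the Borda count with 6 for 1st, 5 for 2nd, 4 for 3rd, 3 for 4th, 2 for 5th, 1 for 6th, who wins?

Option 4

Option 1: 7×3 + 7×1 + 8×4 + 8×4 + 8×1 = 100
Option 2: 7×4 + 7×6 + 8×3 + 8×2 + 8×4 = 142
Option 3: 7×2 + 7×4 + 8×2 + 8×6 + 8×5 = 146
Option 4: 7×5 + 7×2 + 8×5 + 8×3 + 8×6 = 161
Option 5: 7×1 + 7×3 + 8×6 + 8×1 + 8×3 = 108
Option 6: 7×6 + 7×5 + 8×1 + 8×5 + 8×2 = 141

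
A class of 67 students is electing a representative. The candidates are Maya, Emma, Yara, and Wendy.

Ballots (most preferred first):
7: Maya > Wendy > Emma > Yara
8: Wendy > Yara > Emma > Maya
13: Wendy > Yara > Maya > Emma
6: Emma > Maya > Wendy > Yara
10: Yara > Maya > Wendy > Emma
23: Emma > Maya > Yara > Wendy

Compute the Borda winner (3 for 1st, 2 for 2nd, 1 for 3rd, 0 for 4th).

Maya: 7×3 + 8×0 + 13×1 + 6×2 + 10×2 + 23×2 = 112
Emma: 7×1 + 8×1 + 13×0 + 6×3 + 10×0 + 23×3 = 102
Yara: 7×0 + 8×2 + 13×2 + 6×0 + 10×3 + 23×1 = 95
Wendy: 7×2 + 8×3 + 13×3 + 6×1 + 10×1 + 23×0 = 93

Maya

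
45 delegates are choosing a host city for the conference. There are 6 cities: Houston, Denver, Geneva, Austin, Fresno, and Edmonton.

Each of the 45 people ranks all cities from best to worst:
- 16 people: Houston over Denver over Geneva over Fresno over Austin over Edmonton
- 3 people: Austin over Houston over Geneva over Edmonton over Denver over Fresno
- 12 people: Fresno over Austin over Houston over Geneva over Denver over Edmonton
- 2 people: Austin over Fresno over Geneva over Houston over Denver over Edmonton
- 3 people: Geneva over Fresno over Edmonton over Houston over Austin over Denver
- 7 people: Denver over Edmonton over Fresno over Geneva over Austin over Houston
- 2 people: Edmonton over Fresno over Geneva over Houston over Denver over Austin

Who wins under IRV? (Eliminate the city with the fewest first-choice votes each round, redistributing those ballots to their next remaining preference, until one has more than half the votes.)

Fresno

Round 1: Houston 16, Denver 7, Geneva 3, Austin 5, Fresno 12, Edmonton 2. Edmonton eliminated.
Round 2: Houston 16, Denver 7, Geneva 3, Austin 5, Fresno 14. Geneva eliminated.
Round 3: Houston 16, Denver 7, Austin 5, Fresno 17. Austin eliminated.
Round 4: Houston 19, Denver 7, Fresno 19. Denver eliminated.
Round 5: Houston 19, Fresno 26. Fresno has a majority (≥23).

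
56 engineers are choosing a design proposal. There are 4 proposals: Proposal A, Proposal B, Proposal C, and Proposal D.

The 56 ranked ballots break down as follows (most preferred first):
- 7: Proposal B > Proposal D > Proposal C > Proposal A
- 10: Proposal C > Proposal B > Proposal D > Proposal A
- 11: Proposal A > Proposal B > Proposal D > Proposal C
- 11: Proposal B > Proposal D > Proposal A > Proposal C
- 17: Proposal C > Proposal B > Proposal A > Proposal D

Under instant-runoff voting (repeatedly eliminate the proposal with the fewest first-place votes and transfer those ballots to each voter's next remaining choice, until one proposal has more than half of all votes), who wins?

Round 1: Proposal A 11, Proposal B 18, Proposal C 27, Proposal D 0. Proposal D eliminated.
Round 2: Proposal A 11, Proposal B 18, Proposal C 27. Proposal A eliminated.
Round 3: Proposal B 29, Proposal C 27. Proposal B has a majority (≥29).

Proposal B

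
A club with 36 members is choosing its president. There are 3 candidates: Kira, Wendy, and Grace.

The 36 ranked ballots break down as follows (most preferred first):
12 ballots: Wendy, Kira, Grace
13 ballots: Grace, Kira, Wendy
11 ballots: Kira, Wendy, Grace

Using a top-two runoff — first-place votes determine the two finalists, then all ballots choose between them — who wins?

Wendy

Round 1 first-place votes: Kira 11, Wendy 12, Grace 13. Grace and Wendy advance.
Runoff: Grace is ranked above Wendy on 13 ballots, Wendy above Grace on 23.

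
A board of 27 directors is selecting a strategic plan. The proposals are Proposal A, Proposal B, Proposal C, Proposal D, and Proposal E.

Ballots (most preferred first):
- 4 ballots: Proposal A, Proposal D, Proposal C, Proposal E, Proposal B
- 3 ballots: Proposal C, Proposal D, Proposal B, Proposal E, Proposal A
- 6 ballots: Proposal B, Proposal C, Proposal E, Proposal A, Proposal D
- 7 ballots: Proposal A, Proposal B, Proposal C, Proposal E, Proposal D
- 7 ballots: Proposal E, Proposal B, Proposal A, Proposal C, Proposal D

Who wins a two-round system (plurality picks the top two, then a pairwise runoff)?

Round 1 first-place votes: Proposal A 11, Proposal B 6, Proposal C 3, Proposal D 0, Proposal E 7. Proposal A and Proposal E advance.
Runoff: Proposal A is ranked above Proposal E on 11 ballots, Proposal E above Proposal A on 16.

Proposal E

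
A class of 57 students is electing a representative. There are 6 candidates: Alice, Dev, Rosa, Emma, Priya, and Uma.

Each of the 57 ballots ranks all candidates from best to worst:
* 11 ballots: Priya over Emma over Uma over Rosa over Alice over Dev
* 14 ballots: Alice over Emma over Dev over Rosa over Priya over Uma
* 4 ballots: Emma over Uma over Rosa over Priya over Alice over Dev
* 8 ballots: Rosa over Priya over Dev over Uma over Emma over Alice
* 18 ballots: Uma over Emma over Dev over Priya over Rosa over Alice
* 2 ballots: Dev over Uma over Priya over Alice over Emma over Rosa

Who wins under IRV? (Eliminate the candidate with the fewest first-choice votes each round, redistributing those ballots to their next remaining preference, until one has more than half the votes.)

Round 1: Alice 14, Dev 2, Rosa 8, Emma 4, Priya 11, Uma 18. Dev eliminated.
Round 2: Alice 14, Rosa 8, Emma 4, Priya 11, Uma 20. Emma eliminated.
Round 3: Alice 14, Rosa 8, Priya 11, Uma 24. Rosa eliminated.
Round 4: Alice 14, Priya 19, Uma 24. Alice eliminated.
Round 5: Priya 33, Uma 24. Priya has a majority (≥29).

Priya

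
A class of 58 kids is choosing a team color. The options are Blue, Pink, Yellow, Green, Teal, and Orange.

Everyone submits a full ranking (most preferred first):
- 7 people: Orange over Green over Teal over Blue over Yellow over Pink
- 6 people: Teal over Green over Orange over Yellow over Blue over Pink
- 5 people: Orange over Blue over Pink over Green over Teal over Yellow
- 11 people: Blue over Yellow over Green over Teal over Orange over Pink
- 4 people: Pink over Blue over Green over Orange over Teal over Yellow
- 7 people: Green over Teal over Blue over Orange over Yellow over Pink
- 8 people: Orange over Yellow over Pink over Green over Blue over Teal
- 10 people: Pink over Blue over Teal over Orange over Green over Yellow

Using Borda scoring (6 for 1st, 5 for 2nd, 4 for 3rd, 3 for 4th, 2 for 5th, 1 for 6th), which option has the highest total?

Blue

Blue: 7×3 + 6×2 + 5×5 + 11×6 + 4×5 + 7×4 + 8×2 + 10×5 = 238
Pink: 7×1 + 6×1 + 5×4 + 11×1 + 4×6 + 7×1 + 8×4 + 10×6 = 167
Yellow: 7×2 + 6×3 + 5×1 + 11×5 + 4×1 + 7×2 + 8×5 + 10×1 = 160
Green: 7×5 + 6×5 + 5×3 + 11×4 + 4×4 + 7×6 + 8×3 + 10×2 = 226
Teal: 7×4 + 6×6 + 5×2 + 11×3 + 4×2 + 7×5 + 8×1 + 10×4 = 198
Orange: 7×6 + 6×4 + 5×6 + 11×2 + 4×3 + 7×3 + 8×6 + 10×3 = 229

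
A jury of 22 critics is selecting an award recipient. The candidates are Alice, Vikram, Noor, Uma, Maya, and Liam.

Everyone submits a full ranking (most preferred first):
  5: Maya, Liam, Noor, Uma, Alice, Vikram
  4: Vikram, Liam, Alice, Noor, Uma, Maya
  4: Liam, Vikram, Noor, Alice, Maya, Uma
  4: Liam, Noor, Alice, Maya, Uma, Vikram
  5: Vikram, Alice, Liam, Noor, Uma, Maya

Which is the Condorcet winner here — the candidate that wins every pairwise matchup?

Liam

Liam vs Alice: 17–5
Liam vs Vikram: 13–9
Liam vs Noor: 22–0
Liam vs Uma: 22–0
Liam vs Maya: 17–5
Liam beats every other candidate.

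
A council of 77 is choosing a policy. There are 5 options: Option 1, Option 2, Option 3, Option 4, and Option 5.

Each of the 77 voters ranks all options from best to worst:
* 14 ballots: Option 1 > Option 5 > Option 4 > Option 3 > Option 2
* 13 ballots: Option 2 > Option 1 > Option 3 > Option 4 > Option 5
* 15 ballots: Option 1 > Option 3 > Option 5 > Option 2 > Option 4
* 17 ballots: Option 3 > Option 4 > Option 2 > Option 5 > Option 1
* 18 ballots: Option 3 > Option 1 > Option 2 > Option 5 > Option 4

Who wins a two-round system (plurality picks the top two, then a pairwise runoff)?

Round 1 first-place votes: Option 1 29, Option 2 13, Option 3 35, Option 4 0, Option 5 0. Option 3 and Option 1 advance.
Runoff: Option 3 is ranked above Option 1 on 35 ballots, Option 1 above Option 3 on 42.

Option 1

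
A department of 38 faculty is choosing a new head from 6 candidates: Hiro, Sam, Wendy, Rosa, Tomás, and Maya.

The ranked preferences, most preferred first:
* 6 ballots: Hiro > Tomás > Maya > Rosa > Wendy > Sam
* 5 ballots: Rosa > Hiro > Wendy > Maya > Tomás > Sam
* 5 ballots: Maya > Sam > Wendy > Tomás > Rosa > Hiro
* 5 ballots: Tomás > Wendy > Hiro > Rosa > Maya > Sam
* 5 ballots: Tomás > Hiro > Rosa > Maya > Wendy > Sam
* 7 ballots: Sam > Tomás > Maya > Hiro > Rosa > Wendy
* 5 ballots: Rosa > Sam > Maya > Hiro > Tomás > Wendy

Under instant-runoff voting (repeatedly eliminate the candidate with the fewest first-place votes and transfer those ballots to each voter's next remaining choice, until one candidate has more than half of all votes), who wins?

Tomás

Round 1: Hiro 6, Sam 7, Wendy 0, Rosa 10, Tomás 10, Maya 5. Wendy eliminated.
Round 2: Hiro 6, Sam 7, Rosa 10, Tomás 10, Maya 5. Maya eliminated.
Round 3: Hiro 6, Sam 12, Rosa 10, Tomás 10. Hiro eliminated.
Round 4: Sam 12, Rosa 10, Tomás 16. Rosa eliminated.
Round 5: Sam 17, Tomás 21. Tomás has a majority (≥20).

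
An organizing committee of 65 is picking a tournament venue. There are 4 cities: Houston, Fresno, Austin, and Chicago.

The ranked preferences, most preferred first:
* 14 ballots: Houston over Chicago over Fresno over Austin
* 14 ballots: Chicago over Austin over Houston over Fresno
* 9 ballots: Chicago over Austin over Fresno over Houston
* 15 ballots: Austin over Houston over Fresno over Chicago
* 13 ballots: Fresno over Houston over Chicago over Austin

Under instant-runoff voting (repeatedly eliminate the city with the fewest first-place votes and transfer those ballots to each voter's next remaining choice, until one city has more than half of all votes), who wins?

Round 1: Houston 14, Fresno 13, Austin 15, Chicago 23. Fresno eliminated.
Round 2: Houston 27, Austin 15, Chicago 23. Austin eliminated.
Round 3: Houston 42, Chicago 23. Houston has a majority (≥33).

Houston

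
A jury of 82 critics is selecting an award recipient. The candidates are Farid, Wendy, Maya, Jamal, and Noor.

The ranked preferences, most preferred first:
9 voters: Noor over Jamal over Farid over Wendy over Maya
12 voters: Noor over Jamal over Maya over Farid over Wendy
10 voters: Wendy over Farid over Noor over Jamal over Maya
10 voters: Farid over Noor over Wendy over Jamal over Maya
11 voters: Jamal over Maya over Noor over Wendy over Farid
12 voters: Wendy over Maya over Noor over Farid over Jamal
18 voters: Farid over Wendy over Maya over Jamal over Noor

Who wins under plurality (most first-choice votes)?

First-place votes: Farid 28, Wendy 22, Maya 0, Jamal 11, Noor 21.

Farid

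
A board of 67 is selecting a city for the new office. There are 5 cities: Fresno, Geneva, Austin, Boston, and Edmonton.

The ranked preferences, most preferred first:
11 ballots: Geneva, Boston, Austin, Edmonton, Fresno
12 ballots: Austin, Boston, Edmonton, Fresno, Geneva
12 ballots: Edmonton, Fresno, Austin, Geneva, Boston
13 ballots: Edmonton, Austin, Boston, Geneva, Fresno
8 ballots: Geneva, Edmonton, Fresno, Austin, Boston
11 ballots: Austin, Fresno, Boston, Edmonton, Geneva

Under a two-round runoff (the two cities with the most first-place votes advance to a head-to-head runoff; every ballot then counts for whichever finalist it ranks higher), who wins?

Round 1 first-place votes: Fresno 0, Geneva 19, Austin 23, Boston 0, Edmonton 25. Edmonton and Austin advance.
Runoff: Edmonton is ranked above Austin on 33 ballots, Austin above Edmonton on 34.

Austin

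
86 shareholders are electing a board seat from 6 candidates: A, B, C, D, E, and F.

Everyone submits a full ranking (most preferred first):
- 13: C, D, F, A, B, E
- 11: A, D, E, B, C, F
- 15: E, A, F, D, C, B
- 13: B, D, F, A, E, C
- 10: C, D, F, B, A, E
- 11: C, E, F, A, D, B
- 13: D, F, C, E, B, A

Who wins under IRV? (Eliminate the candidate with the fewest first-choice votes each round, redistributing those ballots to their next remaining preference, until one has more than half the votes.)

Round 1: A 11, B 13, C 34, D 13, E 15, F 0. F eliminated.
Round 2: A 11, B 13, C 34, D 13, E 15. A eliminated.
Round 3: B 13, C 34, D 24, E 15. B eliminated.
Round 4: C 34, D 37, E 15. E eliminated.
Round 5: C 34, D 52. D has a majority (≥44).

D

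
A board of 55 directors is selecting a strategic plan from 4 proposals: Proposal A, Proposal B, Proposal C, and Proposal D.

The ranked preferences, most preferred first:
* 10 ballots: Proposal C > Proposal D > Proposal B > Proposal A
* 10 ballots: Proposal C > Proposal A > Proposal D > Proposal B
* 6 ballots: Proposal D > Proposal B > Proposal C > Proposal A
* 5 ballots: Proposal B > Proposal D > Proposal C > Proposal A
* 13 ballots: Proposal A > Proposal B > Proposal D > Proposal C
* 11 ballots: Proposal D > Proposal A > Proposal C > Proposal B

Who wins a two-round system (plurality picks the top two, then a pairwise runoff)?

Proposal D

Round 1 first-place votes: Proposal A 13, Proposal B 5, Proposal C 20, Proposal D 17. Proposal C and Proposal D advance.
Runoff: Proposal C is ranked above Proposal D on 20 ballots, Proposal D above Proposal C on 35.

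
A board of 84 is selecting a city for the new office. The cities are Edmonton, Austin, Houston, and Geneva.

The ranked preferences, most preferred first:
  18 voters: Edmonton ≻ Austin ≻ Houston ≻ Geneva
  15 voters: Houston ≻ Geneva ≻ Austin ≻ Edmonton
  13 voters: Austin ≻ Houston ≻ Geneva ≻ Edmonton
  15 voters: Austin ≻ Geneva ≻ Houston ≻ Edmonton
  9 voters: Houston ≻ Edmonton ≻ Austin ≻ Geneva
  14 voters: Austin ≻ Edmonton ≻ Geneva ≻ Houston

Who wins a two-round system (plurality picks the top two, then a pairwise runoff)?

Austin

Round 1 first-place votes: Edmonton 18, Austin 42, Houston 24, Geneva 0. Austin and Houston advance.
Runoff: Austin is ranked above Houston on 60 ballots, Houston above Austin on 24.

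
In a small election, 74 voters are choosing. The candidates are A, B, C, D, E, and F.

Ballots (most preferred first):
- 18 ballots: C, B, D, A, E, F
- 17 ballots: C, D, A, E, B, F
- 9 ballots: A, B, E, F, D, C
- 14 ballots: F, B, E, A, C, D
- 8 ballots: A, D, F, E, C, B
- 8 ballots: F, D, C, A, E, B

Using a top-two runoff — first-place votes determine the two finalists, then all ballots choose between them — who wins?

Round 1 first-place votes: A 17, B 0, C 35, D 0, E 0, F 22. C and F advance.
Runoff: C is ranked above F on 35 ballots, F above C on 39.

F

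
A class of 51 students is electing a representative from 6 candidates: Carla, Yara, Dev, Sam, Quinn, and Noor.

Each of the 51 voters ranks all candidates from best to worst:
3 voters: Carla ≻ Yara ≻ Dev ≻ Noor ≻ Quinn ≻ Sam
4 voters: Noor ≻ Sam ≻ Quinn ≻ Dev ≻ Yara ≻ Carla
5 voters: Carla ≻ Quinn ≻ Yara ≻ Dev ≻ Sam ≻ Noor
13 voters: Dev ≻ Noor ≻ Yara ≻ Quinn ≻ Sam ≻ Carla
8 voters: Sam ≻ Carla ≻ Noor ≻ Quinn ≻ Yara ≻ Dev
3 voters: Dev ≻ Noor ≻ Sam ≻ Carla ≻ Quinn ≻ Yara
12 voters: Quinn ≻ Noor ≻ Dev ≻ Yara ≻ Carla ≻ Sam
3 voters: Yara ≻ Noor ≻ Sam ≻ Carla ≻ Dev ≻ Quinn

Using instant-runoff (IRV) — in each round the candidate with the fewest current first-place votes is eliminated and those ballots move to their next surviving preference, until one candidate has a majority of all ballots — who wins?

Quinn

Round 1: Carla 8, Yara 3, Dev 16, Sam 8, Quinn 12, Noor 4. Yara eliminated.
Round 2: Carla 8, Dev 16, Sam 8, Quinn 12, Noor 7. Noor eliminated.
Round 3: Carla 8, Dev 16, Sam 15, Quinn 12. Carla eliminated.
Round 4: Dev 19, Sam 15, Quinn 17. Sam eliminated.
Round 5: Dev 22, Quinn 29. Quinn has a majority (≥26).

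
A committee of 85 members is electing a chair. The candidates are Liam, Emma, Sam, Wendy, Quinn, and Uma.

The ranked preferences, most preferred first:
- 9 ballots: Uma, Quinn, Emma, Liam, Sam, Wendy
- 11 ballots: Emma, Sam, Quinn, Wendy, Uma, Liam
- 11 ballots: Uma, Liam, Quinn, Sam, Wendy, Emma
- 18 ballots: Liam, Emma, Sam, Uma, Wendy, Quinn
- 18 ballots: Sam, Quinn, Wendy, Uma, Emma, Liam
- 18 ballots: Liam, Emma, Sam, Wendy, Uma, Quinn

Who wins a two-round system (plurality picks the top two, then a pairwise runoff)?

Uma

Round 1 first-place votes: Liam 36, Emma 11, Sam 18, Wendy 0, Quinn 0, Uma 20. Liam and Uma advance.
Runoff: Liam is ranked above Uma on 36 ballots, Uma above Liam on 49.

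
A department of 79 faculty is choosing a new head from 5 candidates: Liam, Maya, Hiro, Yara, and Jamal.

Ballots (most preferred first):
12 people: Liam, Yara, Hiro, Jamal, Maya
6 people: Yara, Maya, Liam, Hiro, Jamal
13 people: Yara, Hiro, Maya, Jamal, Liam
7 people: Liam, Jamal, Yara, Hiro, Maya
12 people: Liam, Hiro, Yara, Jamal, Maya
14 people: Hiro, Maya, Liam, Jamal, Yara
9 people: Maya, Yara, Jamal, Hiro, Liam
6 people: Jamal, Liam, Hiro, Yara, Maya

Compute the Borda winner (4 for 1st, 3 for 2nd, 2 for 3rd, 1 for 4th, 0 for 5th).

Hiro

Liam: 12×4 + 6×2 + 13×0 + 7×4 + 12×4 + 14×2 + 9×0 + 6×3 = 182
Maya: 12×0 + 6×3 + 13×2 + 7×0 + 12×0 + 14×3 + 9×4 + 6×0 = 122
Hiro: 12×2 + 6×1 + 13×3 + 7×1 + 12×3 + 14×4 + 9×1 + 6×2 = 189
Yara: 12×3 + 6×4 + 13×4 + 7×2 + 12×2 + 14×0 + 9×3 + 6×1 = 183
Jamal: 12×1 + 6×0 + 13×1 + 7×3 + 12×1 + 14×1 + 9×2 + 6×4 = 114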